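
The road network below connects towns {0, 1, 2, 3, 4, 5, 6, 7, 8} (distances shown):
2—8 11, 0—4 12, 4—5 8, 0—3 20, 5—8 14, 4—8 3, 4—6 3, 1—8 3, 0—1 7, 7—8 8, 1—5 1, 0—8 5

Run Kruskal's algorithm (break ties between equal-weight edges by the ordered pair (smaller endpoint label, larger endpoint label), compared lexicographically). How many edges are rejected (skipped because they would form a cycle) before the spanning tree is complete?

4

Kruskal's algorithm — process edges by increasing weight (ties by edge label):
1—5 (1): add — endpoints in different components.
1—8 (3): add — endpoints in different components.
4—6 (3): add — endpoints in different components.
4—8 (3): add — endpoints in different components.
0—8 (5): add — endpoints in different components.
0—1 (7): skip — 0 and 1 already connected.
4—5 (8): skip — 4 and 5 already connected.
7—8 (8): add — endpoints in different components.
2—8 (11): add — endpoints in different components.
0—4 (12): skip — 0 and 4 already connected.
5—8 (14): skip — 5 and 8 already connected.
0—3 (20): add — endpoints in different components.
Edges rejected before the tree was complete: 4.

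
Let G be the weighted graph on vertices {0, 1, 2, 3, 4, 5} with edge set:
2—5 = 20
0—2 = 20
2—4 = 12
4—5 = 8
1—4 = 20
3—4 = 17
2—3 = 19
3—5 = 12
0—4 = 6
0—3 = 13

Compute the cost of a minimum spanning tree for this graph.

Kruskal's algorithm — process edges by increasing weight (ties by edge label):
0—4 (6): add. Components now {0,4} {1} {2} {3} {5}
4—5 (8): add. Components now {0,4,5} {1} {2} {3}
2—4 (12): add. Components now {0,2,4,5} {1} {3}
3—5 (12): add. Components now {0,2,3,4,5} {1}
0—3 (13): skip — 0 and 3 already connected.
3—4 (17): skip — 3 and 4 already connected.
2—3 (19): skip — 2 and 3 already connected.
0—2 (20): skip — 0 and 2 already connected.
1—4 (20): add. Components now {0,1,2,3,4,5}
MST edges: 0—4, 4—5, 2—4, 3—5, 1—4; total weight 6+8+12+12+20 = 58.

58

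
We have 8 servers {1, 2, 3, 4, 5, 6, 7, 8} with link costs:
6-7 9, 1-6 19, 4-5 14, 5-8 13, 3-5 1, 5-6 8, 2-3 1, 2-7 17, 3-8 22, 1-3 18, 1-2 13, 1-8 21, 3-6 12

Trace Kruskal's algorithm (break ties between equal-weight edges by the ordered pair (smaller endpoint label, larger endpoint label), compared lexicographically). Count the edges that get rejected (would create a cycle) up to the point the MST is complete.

Kruskal: consider edges lightest-first.
2-3 (1): add — endpoints in different components.
3-5 (1): add — endpoints in different components.
5-6 (8): add — endpoints in different components.
6-7 (9): add — endpoints in different components.
3-6 (12): skip — 3 and 6 already connected.
1-2 (13): add — endpoints in different components.
5-8 (13): add — endpoints in different components.
4-5 (14): add — endpoints in different components.
Edges rejected before the tree was complete: 1.

1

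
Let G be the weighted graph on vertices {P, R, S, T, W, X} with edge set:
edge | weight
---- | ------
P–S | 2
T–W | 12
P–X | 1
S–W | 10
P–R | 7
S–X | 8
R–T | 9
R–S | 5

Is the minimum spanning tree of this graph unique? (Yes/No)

Sort edges by weight, then run Kruskal:
P–X (1): add. Components now {P,X} {R} {S} {W} {T}
P–S (2): add. Components now {P,S,X} {R} {W} {T}
R–S (5): add. Components now {P,R,S,X} {W} {T}
P–R (7): skip — R and P already connected.
S–X (8): skip — X and S already connected.
R–T (9): add. Components now {P,R,S,T,X} {W}
S–W (10): add. Components now {P,R,S,T,W,X}
Every non-tree edge has weight strictly greater than the heaviest edge on the tree path between its endpoints, so the MST is unique.

Yes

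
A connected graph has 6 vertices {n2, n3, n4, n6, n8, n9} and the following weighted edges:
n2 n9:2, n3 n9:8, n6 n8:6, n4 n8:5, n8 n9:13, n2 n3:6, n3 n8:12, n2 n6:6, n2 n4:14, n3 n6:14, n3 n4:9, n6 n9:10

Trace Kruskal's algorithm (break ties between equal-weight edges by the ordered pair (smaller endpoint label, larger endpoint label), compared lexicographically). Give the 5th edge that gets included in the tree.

n6-n8

Kruskal's algorithm — process edges by increasing weight (ties by edge label):
n2 n9 (2): add. Components now {n2,n9} {n8} {n6} {n4} {n3}
n4 n8 (5): add. Components now {n2,n9} {n4,n8} {n6} {n3}
n2 n3 (6): add. Components now {n2,n3,n9} {n4,n8} {n6}
n2 n6 (6): add. Components now {n2,n3,n6,n9} {n4,n8}
n6 n8 (6): add. Components now {n2,n3,n4,n6,n8,n9}
The 5th edge added is n6 n8.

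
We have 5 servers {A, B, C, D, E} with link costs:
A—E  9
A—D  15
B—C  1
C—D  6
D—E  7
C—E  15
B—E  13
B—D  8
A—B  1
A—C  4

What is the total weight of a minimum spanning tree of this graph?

Prim's algorithm from B:
Step 1: frontier [A—B 1, B—C 1, B—D 8, B—E 13] → take A—B (1); add A.
Step 2: frontier [A—C 4, A—E 9, A—D 15, B—C 1, B—D 8, B—E 13] → take B—C (1); add C.
Step 3: frontier [A—E 9, A—D 15, B—D 8, B—E 13, C—D 6, C—E 15] → take C—D (6); add D.
Step 4: frontier [A—E 9, B—E 13, C—E 15, D—E 7] → take D—E (7); add E.
MST edges: A—B, B—C, C—D, D—E; total weight 1+1+6+7 = 15.

15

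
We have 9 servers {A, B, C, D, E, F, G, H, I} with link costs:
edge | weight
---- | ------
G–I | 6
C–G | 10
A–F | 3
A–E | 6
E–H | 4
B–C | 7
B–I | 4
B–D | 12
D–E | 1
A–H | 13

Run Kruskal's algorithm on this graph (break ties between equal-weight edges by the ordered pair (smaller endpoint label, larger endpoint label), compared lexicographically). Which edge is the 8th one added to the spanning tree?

Kruskal's algorithm — process edges by increasing weight (ties by edge label):
D–E (1): add — endpoints in different components.
A–F (3): add — endpoints in different components.
B–I (4): add — endpoints in different components.
E–H (4): add — endpoints in different components.
A–E (6): add — endpoints in different components.
G–I (6): add — endpoints in different components.
B–C (7): add — endpoints in different components.
C–G (10): skip — C and G already connected.
B–D (12): add — endpoints in different components.
The 8th edge added is B–D.

B-D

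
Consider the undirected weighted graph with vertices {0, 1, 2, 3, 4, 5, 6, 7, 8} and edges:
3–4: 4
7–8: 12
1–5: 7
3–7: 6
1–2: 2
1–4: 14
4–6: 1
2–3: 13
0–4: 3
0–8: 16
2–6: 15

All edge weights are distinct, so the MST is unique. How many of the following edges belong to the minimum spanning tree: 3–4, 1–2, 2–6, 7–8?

3

Kruskal: consider edges lightest-first.
4–6 (1): add — endpoints in different components.
1–2 (2): add — endpoints in different components.
0–4 (3): add — endpoints in different components.
3–4 (4): add — endpoints in different components.
3–7 (6): add — endpoints in different components.
1–5 (7): add — endpoints in different components.
7–8 (12): add — endpoints in different components.
2–3 (13): add — endpoints in different components.
MST edge set: {4–6, 1–2, 0–4, 3–4, 3–7, 1–5, 7–8, 2–3}.
Of the listed edges, {3–4, 1–2, 7–8} are in the MST → 3.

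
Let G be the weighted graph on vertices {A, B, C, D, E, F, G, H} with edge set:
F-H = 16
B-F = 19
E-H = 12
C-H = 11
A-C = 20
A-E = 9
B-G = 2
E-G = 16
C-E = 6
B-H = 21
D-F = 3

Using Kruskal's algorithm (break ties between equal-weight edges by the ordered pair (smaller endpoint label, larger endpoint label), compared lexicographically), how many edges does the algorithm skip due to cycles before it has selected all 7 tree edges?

Kruskal's algorithm — process edges by increasing weight (ties by edge label):
B-G (2): add — endpoints in different components.
D-F (3): add — endpoints in different components.
C-E (6): add — endpoints in different components.
A-E (9): add — endpoints in different components.
C-H (11): add — endpoints in different components.
E-H (12): skip — E and H already connected.
E-G (16): add — endpoints in different components.
F-H (16): add — endpoints in different components.
Edges rejected before the tree was complete: 1.

1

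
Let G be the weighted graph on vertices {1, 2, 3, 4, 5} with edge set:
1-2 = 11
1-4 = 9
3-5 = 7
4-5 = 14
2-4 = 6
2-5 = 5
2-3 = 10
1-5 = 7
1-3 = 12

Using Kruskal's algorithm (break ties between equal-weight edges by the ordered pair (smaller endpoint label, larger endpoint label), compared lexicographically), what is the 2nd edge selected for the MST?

2-4

Kruskal's algorithm — process edges by increasing weight (ties by edge label):
2-5 (5): add. Components now {1} {2,5} {3} {4}
2-4 (6): add. Components now {1} {2,4,5} {3}
1-5 (7): add. Components now {1,2,4,5} {3}
3-5 (7): add. Components now {1,2,3,4,5}
The 2nd edge added is 2-4.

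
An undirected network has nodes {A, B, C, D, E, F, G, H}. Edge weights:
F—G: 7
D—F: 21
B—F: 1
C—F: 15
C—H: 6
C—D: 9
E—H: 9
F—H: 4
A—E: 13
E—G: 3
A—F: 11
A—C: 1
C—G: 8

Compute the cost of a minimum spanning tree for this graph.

31

Sort edges by weight, then run Kruskal:
A—C (1): add — endpoints in different components.
B—F (1): add — endpoints in different components.
E—G (3): add — endpoints in different components.
F—H (4): add — endpoints in different components.
C—H (6): add — endpoints in different components.
F—G (7): add — endpoints in different components.
C—G (8): skip — C and G already connected.
C—D (9): add — endpoints in different components.
MST edges: A—C, B—F, E—G, F—H, C—H, F—G, C—D; total weight 1+1+3+4+6+7+9 = 31.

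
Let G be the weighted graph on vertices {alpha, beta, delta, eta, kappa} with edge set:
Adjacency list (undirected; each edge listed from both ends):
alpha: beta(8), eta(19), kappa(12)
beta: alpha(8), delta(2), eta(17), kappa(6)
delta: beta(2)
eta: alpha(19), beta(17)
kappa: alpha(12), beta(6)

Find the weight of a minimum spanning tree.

Prim, starting at beta.
Step 1: frontier [beta—delta 2, beta—kappa 6, alpha—beta 8, beta—eta 17] → take beta—delta (2); add delta.
Step 2: frontier [beta—kappa 6, alpha—beta 8, beta—eta 17] → take beta—kappa (6); add kappa.
Step 3: frontier [alpha—beta 8, beta—eta 17, alpha—kappa 12] → take alpha—beta (8); add alpha.
Step 4: frontier [alpha—eta 19, beta—eta 17] → take beta—eta (17); add eta.
MST edges: beta—delta, beta—kappa, alpha—beta, beta—eta; total weight 2+6+8+17 = 33.

33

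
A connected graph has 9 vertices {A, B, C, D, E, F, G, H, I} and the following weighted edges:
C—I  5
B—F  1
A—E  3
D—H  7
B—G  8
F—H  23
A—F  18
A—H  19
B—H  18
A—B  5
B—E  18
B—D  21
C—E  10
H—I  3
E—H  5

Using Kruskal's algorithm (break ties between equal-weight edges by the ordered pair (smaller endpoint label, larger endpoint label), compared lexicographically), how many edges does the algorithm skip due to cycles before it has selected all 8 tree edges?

0

Sort edges by weight, then run Kruskal:
B—F (1): add — endpoints in different components.
A—E (3): add — endpoints in different components.
H—I (3): add — endpoints in different components.
A—B (5): add — endpoints in different components.
C—I (5): add — endpoints in different components.
E—H (5): add — endpoints in different components.
D—H (7): add — endpoints in different components.
B—G (8): add — endpoints in different components.
Edges rejected before the tree was complete: 0.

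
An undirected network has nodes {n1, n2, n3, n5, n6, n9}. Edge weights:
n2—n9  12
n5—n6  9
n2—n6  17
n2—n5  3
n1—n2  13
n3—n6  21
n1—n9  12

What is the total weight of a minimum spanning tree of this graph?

Kruskal's algorithm — process edges by increasing weight (ties by edge label):
n2—n5 (3): add — endpoints in different components.
n5—n6 (9): add — endpoints in different components.
n1—n9 (12): add — endpoints in different components.
n2—n9 (12): add — endpoints in different components.
n1—n2 (13): skip — n2 and n1 already connected.
n2—n6 (17): skip — n2 and n6 already connected.
n3—n6 (21): add — endpoints in different components.
MST edges: n2—n5, n5—n6, n1—n9, n2—n9, n3—n6; total weight 3+9+12+12+21 = 57.

57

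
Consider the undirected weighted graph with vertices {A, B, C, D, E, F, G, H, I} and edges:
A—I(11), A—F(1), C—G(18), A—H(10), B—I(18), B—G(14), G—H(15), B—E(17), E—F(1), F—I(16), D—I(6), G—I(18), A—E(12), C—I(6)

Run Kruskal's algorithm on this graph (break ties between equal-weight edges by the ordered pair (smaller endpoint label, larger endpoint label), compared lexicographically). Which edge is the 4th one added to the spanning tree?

D-I

Kruskal's algorithm — process edges by increasing weight (ties by edge label):
A—F (1): add — endpoints in different components.
E—F (1): add — endpoints in different components.
C—I (6): add — endpoints in different components.
D—I (6): add — endpoints in different components.
A—H (10): add — endpoints in different components.
A—I (11): add — endpoints in different components.
A—E (12): skip — A and E already connected.
B—G (14): add — endpoints in different components.
G—H (15): add — endpoints in different components.
The 4th edge added is D—I.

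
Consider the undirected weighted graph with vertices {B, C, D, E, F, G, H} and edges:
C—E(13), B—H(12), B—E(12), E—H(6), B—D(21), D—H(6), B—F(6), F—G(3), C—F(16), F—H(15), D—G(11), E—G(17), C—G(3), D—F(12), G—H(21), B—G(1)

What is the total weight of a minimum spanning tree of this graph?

30

Grow the tree from H using Prim:
Step 1: cheapest edge leaving the tree is D—H (6); add D.
Step 2: cheapest edge leaving the tree is E—H (6); add E.
Step 3: cheapest edge leaving the tree is D—G (11); add G.
Step 4: cheapest edge leaving the tree is B—G (1); add B.
Step 5: cheapest edge leaving the tree is C—G (3); add C.
Step 6: cheapest edge leaving the tree is F—G (3); add F.
MST edges: D—H, E—H, D—G, B—G, C—G, F—G; total weight 6+6+11+1+3+3 = 30.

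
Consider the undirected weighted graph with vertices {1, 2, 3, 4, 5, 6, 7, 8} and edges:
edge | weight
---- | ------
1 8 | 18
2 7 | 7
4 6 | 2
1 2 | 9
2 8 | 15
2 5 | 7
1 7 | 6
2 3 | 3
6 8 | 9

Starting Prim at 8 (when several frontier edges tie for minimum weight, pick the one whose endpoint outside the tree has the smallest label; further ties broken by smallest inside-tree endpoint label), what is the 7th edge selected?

1-7

Prim's algorithm from 8:
Step 1: frontier [6 8 9, 2 8 15, 1 8 18] → take 6 8 (9); add 6.
Step 2: frontier [4 6 2, 2 8 15, 1 8 18] → take 4 6 (2); add 4.
Step 3: frontier [2 8 15, 1 8 18] → take 2 8 (15); add 2.
Step 4: frontier [2 3 3, 2 5 7, 2 7 7, 1 2 9, 1 8 18] → take 2 3 (3); add 3.
Step 5: frontier [2 5 7, 2 7 7, 1 2 9, 1 8 18] → take 2 5 (7); add 5.
Step 6: frontier [2 7 7, 1 2 9, 1 8 18] → take 2 7 (7); add 7.
Step 7: frontier [1 2 9, 1 7 6, 1 8 18] → take 1 7 (6); add 1.
The 7th edge added is 1 7.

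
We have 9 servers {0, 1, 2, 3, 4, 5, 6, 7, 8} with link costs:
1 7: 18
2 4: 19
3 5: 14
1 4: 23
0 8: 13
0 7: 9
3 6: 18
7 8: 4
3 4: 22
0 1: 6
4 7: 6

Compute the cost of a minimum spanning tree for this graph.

Prim's algorithm from 4:
Step 1: frontier [4 7 6, 2 4 19, 3 4 22, 1 4 23] → take 4 7 (6); add 7.
Step 2: frontier [2 4 19, 3 4 22, 1 4 23, 7 8 4, 0 7 9, 1 7 18] → take 7 8 (4); add 8.
Step 3: frontier [2 4 19, 3 4 22, 1 4 23, 0 7 9, 1 7 18, 0 8 13] → take 0 7 (9); add 0.
Step 4: frontier [0 1 6, 2 4 19, 3 4 22, 1 4 23, 1 7 18] → take 0 1 (6); add 1.
Step 5: frontier [2 4 19, 3 4 22] → take 2 4 (19); add 2.
Step 6: frontier [3 4 22] → take 3 4 (22); add 3.
Step 7: frontier [3 5 14, 3 6 18] → take 3 5 (14); add 5.
Step 8: frontier [3 6 18] → take 3 6 (18); add 6.
MST edges: 4 7, 7 8, 0 7, 0 1, 2 4, 3 4, 3 5, 3 6; total weight 6+4+9+6+19+22+14+18 = 98.

98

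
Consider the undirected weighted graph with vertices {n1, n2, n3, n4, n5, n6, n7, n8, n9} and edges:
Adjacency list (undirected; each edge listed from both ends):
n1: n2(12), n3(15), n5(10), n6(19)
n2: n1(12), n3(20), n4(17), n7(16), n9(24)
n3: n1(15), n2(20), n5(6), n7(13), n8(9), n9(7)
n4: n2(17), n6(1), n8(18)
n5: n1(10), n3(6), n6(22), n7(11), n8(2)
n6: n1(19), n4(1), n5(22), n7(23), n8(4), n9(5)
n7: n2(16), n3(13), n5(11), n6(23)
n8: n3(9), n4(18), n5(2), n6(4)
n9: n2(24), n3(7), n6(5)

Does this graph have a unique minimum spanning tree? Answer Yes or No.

Sort edges by weight, then run Kruskal:
n4—n6 (1): add — endpoints in different components.
n5—n8 (2): add — endpoints in different components.
n6—n8 (4): add — endpoints in different components.
n6—n9 (5): add — endpoints in different components.
n3—n5 (6): add — endpoints in different components.
n3—n9 (7): skip — n3 and n9 already connected.
n3—n8 (9): skip — n3 and n8 already connected.
n1—n5 (10): add — endpoints in different components.
n5—n7 (11): add — endpoints in different components.
n1—n2 (12): add — endpoints in different components.
Every non-tree edge has weight strictly greater than the heaviest edge on the tree path between its endpoints, so the MST is unique.

Yes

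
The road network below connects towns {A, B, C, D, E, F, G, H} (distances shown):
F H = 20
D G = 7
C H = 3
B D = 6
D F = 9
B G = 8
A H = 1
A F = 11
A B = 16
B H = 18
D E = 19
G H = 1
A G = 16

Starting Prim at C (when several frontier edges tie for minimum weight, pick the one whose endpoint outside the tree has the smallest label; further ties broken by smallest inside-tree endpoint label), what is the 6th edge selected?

Prim, starting at C.
Step 1: cheapest edge leaving the tree is C H (3); add H.
Step 2: cheapest edge leaving the tree is A H (1); add A.
Step 3: cheapest edge leaving the tree is G H (1); add G.
Step 4: cheapest edge leaving the tree is D G (7); add D.
Step 5: cheapest edge leaving the tree is B D (6); add B.
Step 6: cheapest edge leaving the tree is D F (9); add F.
Step 7: cheapest edge leaving the tree is D E (19); add E.
The 6th edge added is D F.

D-F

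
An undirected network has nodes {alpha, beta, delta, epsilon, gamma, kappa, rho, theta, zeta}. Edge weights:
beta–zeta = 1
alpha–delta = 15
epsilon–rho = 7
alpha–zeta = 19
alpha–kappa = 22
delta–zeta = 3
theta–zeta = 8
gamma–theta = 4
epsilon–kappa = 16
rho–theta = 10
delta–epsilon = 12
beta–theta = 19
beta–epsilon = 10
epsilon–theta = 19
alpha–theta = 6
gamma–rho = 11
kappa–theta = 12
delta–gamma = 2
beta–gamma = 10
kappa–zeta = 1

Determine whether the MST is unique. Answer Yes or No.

Kruskal's algorithm — process edges by increasing weight (ties by edge label):
beta–zeta (1): add — endpoints in different components.
kappa–zeta (1): add — endpoints in different components.
delta–gamma (2): add — endpoints in different components.
delta–zeta (3): add — endpoints in different components.
gamma–theta (4): add — endpoints in different components.
alpha–theta (6): add — endpoints in different components.
epsilon–rho (7): add — endpoints in different components.
theta–zeta (8): skip — zeta and theta already connected.
beta–epsilon (10): add — endpoints in different components.
Non-tree edge rho–theta has weight 10, equal to the heaviest edge on its tree cycle — swapping gives another MST of the same weight. Not unique.

No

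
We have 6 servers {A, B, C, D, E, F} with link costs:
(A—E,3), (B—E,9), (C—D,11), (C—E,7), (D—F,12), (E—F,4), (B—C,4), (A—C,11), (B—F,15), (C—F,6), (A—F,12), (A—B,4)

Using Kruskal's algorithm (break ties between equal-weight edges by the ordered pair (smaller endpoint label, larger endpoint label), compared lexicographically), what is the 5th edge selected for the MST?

C-D

Kruskal's algorithm — process edges by increasing weight (ties by edge label):
A—E (3): add. Components now {A,E} {B} {C} {D} {F}
A—B (4): add. Components now {A,B,E} {C} {D} {F}
B—C (4): add. Components now {A,B,C,E} {D} {F}
E—F (4): add. Components now {A,B,C,E,F} {D}
C—F (6): skip — C and F already connected.
C—E (7): skip — C and E already connected.
B—E (9): skip — B and E already connected.
A—C (11): skip — A and C already connected.
C—D (11): add. Components now {A,B,C,D,E,F}
The 5th edge added is C—D.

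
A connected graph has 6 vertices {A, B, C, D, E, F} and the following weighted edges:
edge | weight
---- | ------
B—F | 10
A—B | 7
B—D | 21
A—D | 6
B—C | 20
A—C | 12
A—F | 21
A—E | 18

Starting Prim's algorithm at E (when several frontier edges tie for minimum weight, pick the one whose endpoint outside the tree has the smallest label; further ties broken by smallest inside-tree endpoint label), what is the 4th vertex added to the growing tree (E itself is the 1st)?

Prim's algorithm from E:
Step 1: cheapest edge leaving the tree is A—E (18); add A.
Step 2: cheapest edge leaving the tree is A—D (6); add D.
Step 3: cheapest edge leaving the tree is A—B (7); add B.
Step 4: cheapest edge leaving the tree is B—F (10); add F.
Step 5: cheapest edge leaving the tree is A—C (12); add C.
Vertex order: E, A, D, B, F, C. The 4th vertex is B.

B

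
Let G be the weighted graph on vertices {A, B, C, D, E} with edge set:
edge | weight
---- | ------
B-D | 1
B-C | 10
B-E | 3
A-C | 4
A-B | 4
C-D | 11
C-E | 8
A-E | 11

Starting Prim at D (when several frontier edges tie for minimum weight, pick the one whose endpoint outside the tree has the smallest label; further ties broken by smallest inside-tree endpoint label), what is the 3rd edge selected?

Prim, starting at D.
Step 1: frontier [B-D 1, C-D 11] → take B-D (1); add B.
Step 2: frontier [B-E 3, A-B 4, B-C 10, C-D 11] → take B-E (3); add E.
Step 3: frontier [A-B 4, B-C 10, C-D 11, C-E 8, A-E 11] → take A-B (4); add A.
Step 4: frontier [A-C 4, B-C 10, C-D 11, C-E 8] → take A-C (4); add C.
The 3rd edge added is A-B.

A-B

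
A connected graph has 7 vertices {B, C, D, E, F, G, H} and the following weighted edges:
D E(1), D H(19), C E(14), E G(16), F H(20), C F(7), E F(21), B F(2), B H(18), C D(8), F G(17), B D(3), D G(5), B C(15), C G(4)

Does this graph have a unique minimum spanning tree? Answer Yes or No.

Kruskal: consider edges lightest-first.
D E (1): add — endpoints in different components.
B F (2): add — endpoints in different components.
B D (3): add — endpoints in different components.
C G (4): add — endpoints in different components.
D G (5): add — endpoints in different components.
C F (7): skip — C and F already connected.
C D (8): skip — C and D already connected.
C E (14): skip — C and E already connected.
B C (15): skip — B and C already connected.
E G (16): skip — E and G already connected.
F G (17): skip — F and G already connected.
B H (18): add — endpoints in different components.
Every non-tree edge has weight strictly greater than the heaviest edge on the tree path between its endpoints, so the MST is unique.

Yes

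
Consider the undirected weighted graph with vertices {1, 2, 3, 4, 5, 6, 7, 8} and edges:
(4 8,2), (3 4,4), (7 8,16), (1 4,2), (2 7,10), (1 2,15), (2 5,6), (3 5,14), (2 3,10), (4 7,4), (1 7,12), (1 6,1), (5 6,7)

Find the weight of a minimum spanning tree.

Sort edges by weight, then run Kruskal:
1 6 (1): add — endpoints in different components.
1 4 (2): add — endpoints in different components.
4 8 (2): add — endpoints in different components.
3 4 (4): add — endpoints in different components.
4 7 (4): add — endpoints in different components.
2 5 (6): add — endpoints in different components.
5 6 (7): add — endpoints in different components.
MST edges: 1 6, 1 4, 4 8, 3 4, 4 7, 2 5, 5 6; total weight 1+2+2+4+4+6+7 = 26.

26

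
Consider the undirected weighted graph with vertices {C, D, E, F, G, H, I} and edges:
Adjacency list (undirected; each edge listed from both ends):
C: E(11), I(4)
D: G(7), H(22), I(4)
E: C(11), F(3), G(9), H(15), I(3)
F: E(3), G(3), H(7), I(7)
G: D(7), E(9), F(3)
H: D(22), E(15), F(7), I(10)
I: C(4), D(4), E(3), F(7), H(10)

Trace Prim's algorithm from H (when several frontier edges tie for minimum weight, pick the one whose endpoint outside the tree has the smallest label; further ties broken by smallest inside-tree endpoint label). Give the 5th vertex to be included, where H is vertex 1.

I

Prim's algorithm from H:
Step 1: frontier [F—H 7, H—I 10, E—H 15, D—H 22] → take F—H (7); add F.
Step 2: frontier [E—F 3, F—G 3, F—I 7, H—I 10, E—H 15, D—H 22] → take E—F (3); add E.
Step 3: frontier [E—I 3, E—G 9, C—E 11, F—G 3, F—I 7, H—I 10, D—H 22] → take F—G (3); add G.
Step 4: frontier [E—I 3, C—E 11, F—I 7, D—G 7, H—I 10, D—H 22] → take E—I (3); add I.
Step 5: frontier [C—E 11, D—G 7, D—H 22, C—I 4, D—I 4] → take C—I (4); add C.
Step 6: frontier [D—G 7, D—H 22, D—I 4] → take D—I (4); add D.
Vertex order: H, F, E, G, I, C, D. The 5th vertex is I.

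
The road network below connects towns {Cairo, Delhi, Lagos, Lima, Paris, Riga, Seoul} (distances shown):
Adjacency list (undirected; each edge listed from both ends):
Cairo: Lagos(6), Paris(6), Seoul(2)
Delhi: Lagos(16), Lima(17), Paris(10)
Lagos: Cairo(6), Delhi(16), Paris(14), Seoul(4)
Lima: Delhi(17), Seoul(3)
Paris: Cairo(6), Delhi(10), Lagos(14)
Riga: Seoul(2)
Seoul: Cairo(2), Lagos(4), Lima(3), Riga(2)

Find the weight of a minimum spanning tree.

Kruskal: consider edges lightest-first.
Cairo—Seoul (2): add — endpoints in different components.
Riga—Seoul (2): add — endpoints in different components.
Lima—Seoul (3): add — endpoints in different components.
Lagos—Seoul (4): add — endpoints in different components.
Cairo—Lagos (6): skip — Cairo and Lagos already connected.
Cairo—Paris (6): add — endpoints in different components.
Delhi—Paris (10): add — endpoints in different components.
MST edges: Cairo—Seoul, Riga—Seoul, Lima—Seoul, Lagos—Seoul, Cairo—Paris, Delhi—Paris; total weight 2+2+3+4+6+10 = 27.

27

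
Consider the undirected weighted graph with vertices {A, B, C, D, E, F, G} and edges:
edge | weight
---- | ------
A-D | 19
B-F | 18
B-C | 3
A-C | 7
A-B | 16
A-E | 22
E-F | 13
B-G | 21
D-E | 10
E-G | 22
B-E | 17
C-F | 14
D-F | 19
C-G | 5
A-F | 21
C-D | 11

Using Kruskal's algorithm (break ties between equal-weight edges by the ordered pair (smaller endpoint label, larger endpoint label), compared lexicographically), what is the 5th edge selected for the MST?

Sort edges by weight, then run Kruskal:
B-C (3): add. Components now {A} {B,C} {D} {E} {F} {G}
C-G (5): add. Components now {A} {B,C,G} {D} {E} {F}
A-C (7): add. Components now {A,B,C,G} {D} {E} {F}
D-E (10): add. Components now {A,B,C,G} {D,E} {F}
C-D (11): add. Components now {A,B,C,D,E,G} {F}
E-F (13): add. Components now {A,B,C,D,E,F,G}
The 5th edge added is C-D.

C-D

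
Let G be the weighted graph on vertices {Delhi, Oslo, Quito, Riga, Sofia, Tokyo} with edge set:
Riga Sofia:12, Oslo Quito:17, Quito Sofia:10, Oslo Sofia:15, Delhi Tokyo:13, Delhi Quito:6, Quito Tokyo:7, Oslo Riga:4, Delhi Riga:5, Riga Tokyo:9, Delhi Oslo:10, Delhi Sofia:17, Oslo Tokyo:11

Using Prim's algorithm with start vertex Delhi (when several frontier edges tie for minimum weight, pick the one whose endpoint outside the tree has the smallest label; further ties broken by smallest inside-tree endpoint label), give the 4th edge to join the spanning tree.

Quito-Tokyo

Prim's algorithm from Delhi:
Step 1: frontier [Delhi Riga 5, Delhi Quito 6, Delhi Oslo 10, Delhi Tokyo 13, Delhi Sofia 17] → take Delhi Riga (5); add Riga.
Step 2: frontier [Delhi Quito 6, Delhi Oslo 10, Delhi Tokyo 13, Delhi Sofia 17, Oslo Riga 4, Riga Tokyo 9, Riga Sofia 12] → take Oslo Riga (4); add Oslo.
Step 3: frontier [Delhi Quito 6, Delhi Tokyo 13, Delhi Sofia 17, Oslo Tokyo 11, Oslo Sofia 15, Oslo Quito 17, Riga Tokyo 9, Riga Sofia 12] → take Delhi Quito (6); add Quito.
Step 4: frontier [Delhi Tokyo 13, Delhi Sofia 17, Oslo Tokyo 11, Oslo Sofia 15, Quito Tokyo 7, Quito Sofia 10, Riga Tokyo 9, Riga Sofia 12] → take Quito Tokyo (7); add Tokyo.
Step 5: frontier [Delhi Sofia 17, Oslo Sofia 15, Quito Sofia 10, Riga Sofia 12] → take Quito Sofia (10); add Sofia.
The 4th edge added is Quito Tokyo.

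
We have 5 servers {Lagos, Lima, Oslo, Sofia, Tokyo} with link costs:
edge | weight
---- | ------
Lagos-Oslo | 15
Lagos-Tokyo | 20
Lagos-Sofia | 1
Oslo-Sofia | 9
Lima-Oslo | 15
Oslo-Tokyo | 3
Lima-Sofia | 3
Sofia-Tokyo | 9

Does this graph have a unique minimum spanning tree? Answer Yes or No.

No

Sort edges by weight, then run Kruskal:
Lagos-Sofia (1): add. Components now {Oslo} {Lima} {Lagos,Sofia} {Tokyo}
Lima-Sofia (3): add. Components now {Oslo} {Lagos,Lima,Sofia} {Tokyo}
Oslo-Tokyo (3): add. Components now {Oslo,Tokyo} {Lagos,Lima,Sofia}
Oslo-Sofia (9): add. Components now {Lagos,Lima,Oslo,Sofia,Tokyo}
Non-tree edge Sofia-Tokyo has weight 9, equal to the heaviest edge on its tree cycle — swapping gives another MST of the same weight. Not unique.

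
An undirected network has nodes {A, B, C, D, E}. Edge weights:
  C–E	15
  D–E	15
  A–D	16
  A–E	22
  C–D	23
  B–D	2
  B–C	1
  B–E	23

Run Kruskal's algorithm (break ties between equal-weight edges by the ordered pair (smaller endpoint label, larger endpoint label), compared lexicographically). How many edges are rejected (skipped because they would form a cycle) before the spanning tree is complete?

Kruskal: consider edges lightest-first.
B–C (1): add — endpoints in different components.
B–D (2): add — endpoints in different components.
C–E (15): add — endpoints in different components.
D–E (15): skip — D and E already connected.
A–D (16): add — endpoints in different components.
Edges rejected before the tree was complete: 1.

1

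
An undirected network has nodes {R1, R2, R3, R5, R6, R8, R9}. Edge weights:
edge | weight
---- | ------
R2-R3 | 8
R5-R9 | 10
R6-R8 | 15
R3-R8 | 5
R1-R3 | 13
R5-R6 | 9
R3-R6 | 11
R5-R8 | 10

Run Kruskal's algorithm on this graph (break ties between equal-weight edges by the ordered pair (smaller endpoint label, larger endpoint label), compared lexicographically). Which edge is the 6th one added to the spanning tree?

R1-R3

Kruskal's algorithm — process edges by increasing weight (ties by edge label):
R3-R8 (5): add — endpoints in different components.
R2-R3 (8): add — endpoints in different components.
R5-R6 (9): add — endpoints in different components.
R5-R8 (10): add — endpoints in different components.
R5-R9 (10): add — endpoints in different components.
R3-R6 (11): skip — R3 and R6 already connected.
R1-R3 (13): add — endpoints in different components.
The 6th edge added is R1-R3.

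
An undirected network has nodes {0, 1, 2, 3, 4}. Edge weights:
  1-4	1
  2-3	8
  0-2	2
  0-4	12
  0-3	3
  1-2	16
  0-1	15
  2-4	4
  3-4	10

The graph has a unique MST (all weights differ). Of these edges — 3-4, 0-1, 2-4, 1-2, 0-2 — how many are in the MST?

2

Sort edges by weight, then run Kruskal:
1-4 (1): add. Components now {0} {1,4} {2} {3}
0-2 (2): add. Components now {0,2} {1,4} {3}
0-3 (3): add. Components now {0,2,3} {1,4}
2-4 (4): add. Components now {0,1,2,3,4}
MST edge set: {1-4, 0-2, 0-3, 2-4}.
Of the listed edges, {2-4, 0-2} are in the MST → 2.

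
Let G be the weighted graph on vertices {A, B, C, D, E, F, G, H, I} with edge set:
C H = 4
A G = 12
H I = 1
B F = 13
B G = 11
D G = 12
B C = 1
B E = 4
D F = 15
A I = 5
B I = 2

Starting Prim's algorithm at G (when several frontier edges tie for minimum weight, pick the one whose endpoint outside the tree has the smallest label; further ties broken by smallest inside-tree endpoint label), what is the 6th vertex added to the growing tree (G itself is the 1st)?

E

Prim, starting at G.
Step 1: cheapest edge leaving the tree is B G (11); add B.
Step 2: cheapest edge leaving the tree is B C (1); add C.
Step 3: cheapest edge leaving the tree is B I (2); add I.
Step 4: cheapest edge leaving the tree is H I (1); add H.
Step 5: cheapest edge leaving the tree is B E (4); add E.
Step 6: cheapest edge leaving the tree is A I (5); add A.
Step 7: cheapest edge leaving the tree is D G (12); add D.
Step 8: cheapest edge leaving the tree is B F (13); add F.
Vertex order: G, B, C, I, H, E, A, D, F. The 6th vertex is E.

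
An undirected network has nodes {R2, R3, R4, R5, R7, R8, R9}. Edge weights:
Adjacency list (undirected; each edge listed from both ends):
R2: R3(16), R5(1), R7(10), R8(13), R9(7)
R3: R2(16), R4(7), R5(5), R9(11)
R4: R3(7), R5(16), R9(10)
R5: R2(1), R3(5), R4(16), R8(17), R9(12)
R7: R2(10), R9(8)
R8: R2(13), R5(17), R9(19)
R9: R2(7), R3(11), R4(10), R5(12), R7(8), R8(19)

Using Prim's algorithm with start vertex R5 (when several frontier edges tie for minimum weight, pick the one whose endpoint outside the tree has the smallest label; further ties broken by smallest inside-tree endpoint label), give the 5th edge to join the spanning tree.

Prim, starting at R5.
Step 1: frontier [R2—R5 1, R3—R5 5, R5—R9 12, R4—R5 16, R5—R8 17] → take R2—R5 (1); add R2.
Step 2: frontier [R2—R9 7, R2—R7 10, R2—R8 13, R2—R3 16, R3—R5 5, R5—R9 12, R4—R5 16, R5—R8 17] → take R3—R5 (5); add R3.
Step 3: frontier [R2—R9 7, R2—R7 10, R2—R8 13, R3—R4 7, R3—R9 11, R5—R9 12, R4—R5 16, R5—R8 17] → take R3—R4 (7); add R4.
Step 4: frontier [R2—R9 7, R2—R7 10, R2—R8 13, R3—R9 11, R4—R9 10, R5—R9 12, R5—R8 17] → take R2—R9 (7); add R9.
Step 5: frontier [R2—R7 10, R2—R8 13, R5—R8 17, R7—R9 8, R8—R9 19] → take R7—R9 (8); add R7.
Step 6: frontier [R2—R8 13, R5—R8 17, R8—R9 19] → take R2—R8 (13); add R8.
The 5th edge added is R7—R9.

R7-R9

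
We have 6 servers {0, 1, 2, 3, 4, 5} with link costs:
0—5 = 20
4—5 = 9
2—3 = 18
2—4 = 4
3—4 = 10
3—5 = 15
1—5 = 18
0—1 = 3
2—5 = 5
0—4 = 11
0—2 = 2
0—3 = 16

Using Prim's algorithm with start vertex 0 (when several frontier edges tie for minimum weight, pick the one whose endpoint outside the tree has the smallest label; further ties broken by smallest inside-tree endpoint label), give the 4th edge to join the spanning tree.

Grow the tree from 0 using Prim:
Step 1: cheapest edge leaving the tree is 0—2 (2); add 2.
Step 2: cheapest edge leaving the tree is 0—1 (3); add 1.
Step 3: cheapest edge leaving the tree is 2—4 (4); add 4.
Step 4: cheapest edge leaving the tree is 2—5 (5); add 5.
Step 5: cheapest edge leaving the tree is 3—4 (10); add 3.
The 4th edge added is 2—5.

2-5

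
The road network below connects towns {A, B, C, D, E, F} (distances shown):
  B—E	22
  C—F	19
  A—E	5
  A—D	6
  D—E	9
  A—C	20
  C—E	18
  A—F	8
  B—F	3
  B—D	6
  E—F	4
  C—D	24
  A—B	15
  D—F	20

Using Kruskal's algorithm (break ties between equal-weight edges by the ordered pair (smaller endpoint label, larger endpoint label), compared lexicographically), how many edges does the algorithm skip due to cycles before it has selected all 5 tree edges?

Sort edges by weight, then run Kruskal:
B—F (3): add. Components now {A} {B,F} {C} {D} {E}
E—F (4): add. Components now {A} {B,E,F} {C} {D}
A—E (5): add. Components now {A,B,E,F} {C} {D}
A—D (6): add. Components now {A,B,D,E,F} {C}
B—D (6): skip — B and D already connected.
A—F (8): skip — A and F already connected.
D—E (9): skip — D and E already connected.
A—B (15): skip — A and B already connected.
C—E (18): add. Components now {A,B,C,D,E,F}
Edges rejected before the tree was complete: 4.

4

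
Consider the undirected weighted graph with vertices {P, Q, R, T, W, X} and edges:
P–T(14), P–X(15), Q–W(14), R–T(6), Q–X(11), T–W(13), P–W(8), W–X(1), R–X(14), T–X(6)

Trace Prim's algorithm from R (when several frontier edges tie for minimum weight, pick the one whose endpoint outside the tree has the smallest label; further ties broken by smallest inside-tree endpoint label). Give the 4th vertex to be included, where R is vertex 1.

Prim's algorithm from R:
Step 1: cheapest edge leaving the tree is R–T (6); add T.
Step 2: cheapest edge leaving the tree is T–X (6); add X.
Step 3: cheapest edge leaving the tree is W–X (1); add W.
Step 4: cheapest edge leaving the tree is P–W (8); add P.
Step 5: cheapest edge leaving the tree is Q–X (11); add Q.
Vertex order: R, T, X, W, P, Q. The 4th vertex is W.

W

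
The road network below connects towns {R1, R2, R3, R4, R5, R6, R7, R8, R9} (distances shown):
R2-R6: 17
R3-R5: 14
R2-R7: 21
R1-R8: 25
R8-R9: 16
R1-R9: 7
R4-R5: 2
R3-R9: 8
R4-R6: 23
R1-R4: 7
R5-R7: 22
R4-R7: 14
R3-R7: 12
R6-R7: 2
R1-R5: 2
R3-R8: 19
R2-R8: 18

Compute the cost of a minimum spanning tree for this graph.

Kruskal: consider edges lightest-first.
R1-R5 (2): add — endpoints in different components.
R4-R5 (2): add — endpoints in different components.
R6-R7 (2): add — endpoints in different components.
R1-R4 (7): skip — R4 and R1 already connected.
R1-R9 (7): add — endpoints in different components.
R3-R9 (8): add — endpoints in different components.
R3-R7 (12): add — endpoints in different components.
R3-R5 (14): skip — R3 and R5 already connected.
R4-R7 (14): skip — R4 and R7 already connected.
R8-R9 (16): add — endpoints in different components.
R2-R6 (17): add — endpoints in different components.
MST edges: R1-R5, R4-R5, R6-R7, R1-R9, R3-R9, R3-R7, R8-R9, R2-R6; total weight 2+2+2+7+8+12+16+17 = 66.

66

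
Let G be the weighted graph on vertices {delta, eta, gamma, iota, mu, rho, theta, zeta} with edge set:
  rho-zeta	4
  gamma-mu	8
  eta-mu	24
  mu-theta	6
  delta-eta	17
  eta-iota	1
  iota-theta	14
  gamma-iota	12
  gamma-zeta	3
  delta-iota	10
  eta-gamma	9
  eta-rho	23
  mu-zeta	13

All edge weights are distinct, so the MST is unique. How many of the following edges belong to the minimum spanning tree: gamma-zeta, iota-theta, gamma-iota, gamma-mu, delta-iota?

Kruskal's algorithm — process edges by increasing weight (ties by edge label):
eta-iota (1): add — endpoints in different components.
gamma-zeta (3): add — endpoints in different components.
rho-zeta (4): add — endpoints in different components.
mu-theta (6): add — endpoints in different components.
gamma-mu (8): add — endpoints in different components.
eta-gamma (9): add — endpoints in different components.
delta-iota (10): add — endpoints in different components.
MST edge set: {eta-iota, gamma-zeta, rho-zeta, mu-theta, gamma-mu, eta-gamma, delta-iota}.
Of the listed edges, {gamma-zeta, gamma-mu, delta-iota} are in the MST → 3.

3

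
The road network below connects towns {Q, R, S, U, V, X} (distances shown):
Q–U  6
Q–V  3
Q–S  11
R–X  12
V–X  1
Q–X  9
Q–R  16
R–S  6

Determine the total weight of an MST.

27

Grow the tree from V using Prim:
Step 1: cheapest edge leaving the tree is V–X (1); add X.
Step 2: cheapest edge leaving the tree is Q–V (3); add Q.
Step 3: cheapest edge leaving the tree is Q–U (6); add U.
Step 4: cheapest edge leaving the tree is Q–S (11); add S.
Step 5: cheapest edge leaving the tree is R–S (6); add R.
MST edges: V–X, Q–V, Q–U, Q–S, R–S; total weight 1+3+6+11+6 = 27.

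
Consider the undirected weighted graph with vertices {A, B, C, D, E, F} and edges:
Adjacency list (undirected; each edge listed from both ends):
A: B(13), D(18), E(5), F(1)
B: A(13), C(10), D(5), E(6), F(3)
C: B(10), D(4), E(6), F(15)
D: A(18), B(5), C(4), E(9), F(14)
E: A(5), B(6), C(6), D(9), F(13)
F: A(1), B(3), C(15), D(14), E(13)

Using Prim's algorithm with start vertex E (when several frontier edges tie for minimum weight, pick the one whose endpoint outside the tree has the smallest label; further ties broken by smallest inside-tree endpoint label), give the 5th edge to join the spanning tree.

C-D

Prim, starting at E.
Step 1: frontier [A—E 5, B—E 6, C—E 6, D—E 9, E—F 13] → take A—E (5); add A.
Step 2: frontier [A—F 1, A—B 13, A—D 18, B—E 6, C—E 6, D—E 9, E—F 13] → take A—F (1); add F.
Step 3: frontier [A—B 13, A—D 18, B—E 6, C—E 6, D—E 9, B—F 3, D—F 14, C—F 15] → take B—F (3); add B.
Step 4: frontier [A—D 18, B—D 5, B—C 10, C—E 6, D—E 9, D—F 14, C—F 15] → take B—D (5); add D.
Step 5: frontier [B—C 10, C—D 4, C—E 6, C—F 15] → take C—D (4); add C.
The 5th edge added is C—D.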